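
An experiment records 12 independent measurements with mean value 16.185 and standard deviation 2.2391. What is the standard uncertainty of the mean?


The standard uncertainty for Type A evaluation is u = s / sqrt(n).
u = 2.2391 / sqrt(12)
u = 2.2391 / 3.4641
u = 0.6464

0.6464


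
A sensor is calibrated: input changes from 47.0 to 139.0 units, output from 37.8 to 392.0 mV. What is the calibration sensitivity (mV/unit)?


Sensitivity = (y2 - y1) / (x2 - x1).
S = (392.0 - 37.8) / (139.0 - 47.0)
S = 354.2 / 92.0
S = 3.85 mV/unit

3.85 mV/unit


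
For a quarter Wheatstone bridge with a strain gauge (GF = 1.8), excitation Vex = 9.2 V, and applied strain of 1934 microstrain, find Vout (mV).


Quarter bridge output: Vout = (GF * epsilon * Vex) / 4.
Vout = (1.8 * 1934e-6 * 9.2) / 4
Vout = 0.03202704 / 4 V
Vout = 0.00800676 V = 8.0068 mV

8.0068 mV


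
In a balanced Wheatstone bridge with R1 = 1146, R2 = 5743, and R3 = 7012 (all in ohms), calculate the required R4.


At balance: R1*R4 = R2*R3, so R4 = R2*R3/R1.
R4 = 5743 * 7012 / 1146
R4 = 40269916 / 1146
R4 = 35139.54 ohm

35139.54 ohm


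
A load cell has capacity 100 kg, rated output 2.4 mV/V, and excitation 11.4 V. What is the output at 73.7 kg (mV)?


Vout = rated_output * Vex * (load / capacity).
Vout = 2.4 * 11.4 * (73.7 / 100)
Vout = 2.4 * 11.4 * 0.737
Vout = 20.164 mV

20.164 mV


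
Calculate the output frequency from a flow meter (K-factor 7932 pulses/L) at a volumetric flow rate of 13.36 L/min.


Frequency = K * Q / 60 (converting L/min to L/s).
f = 7932 * 13.36 / 60
f = 105971.52 / 60
f = 1766.19 Hz

1766.19 Hz


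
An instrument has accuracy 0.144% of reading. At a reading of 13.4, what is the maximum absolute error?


Absolute error = (accuracy% / 100) * reading.
Error = (0.144 / 100) * 13.4
Error = 0.00144 * 13.4
Error = 0.0193

0.0193


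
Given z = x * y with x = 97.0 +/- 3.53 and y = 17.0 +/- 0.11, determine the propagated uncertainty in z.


For a product z = x*y, the relative uncertainty is:
uz/z = sqrt((ux/x)^2 + (uy/y)^2)
Relative uncertainties: ux/x = 3.53/97.0 = 0.036392
uy/y = 0.11/17.0 = 0.006471
z = 97.0 * 17.0 = 1649.0
uz = 1649.0 * sqrt(0.036392^2 + 0.006471^2) = 60.951

60.951


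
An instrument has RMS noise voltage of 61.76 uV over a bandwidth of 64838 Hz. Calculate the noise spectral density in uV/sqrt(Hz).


Noise spectral density = Vrms / sqrt(BW).
NSD = 61.76 / sqrt(64838)
NSD = 61.76 / 254.6331
NSD = 0.2425 uV/sqrt(Hz)

0.2425 uV/sqrt(Hz)


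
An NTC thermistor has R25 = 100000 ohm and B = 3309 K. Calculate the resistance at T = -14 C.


NTC thermistor equation: Rt = R25 * exp(B * (1/T - 1/T25)).
T in Kelvin: 259.15 K, T25 = 298.15 K
1/T - 1/T25 = 1/259.15 - 1/298.15 = 0.00050475
B * (1/T - 1/T25) = 3309 * 0.00050475 = 1.6702
Rt = 100000 * exp(1.6702) = 531337.1 ohm

531337.1 ohm


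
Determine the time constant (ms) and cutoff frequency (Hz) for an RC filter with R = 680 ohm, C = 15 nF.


Time constant: tau = R * C.
tau = 680 * 1.50e-08 = 1.02e-05 s
tau = 0.0102 ms
Cutoff frequency: fc = 1 / (2*pi*R*C).
fc = 1 / (2*pi*1.02e-05) = 15603.43 Hz

tau = 0.0102 ms, fc = 15603.43 Hz


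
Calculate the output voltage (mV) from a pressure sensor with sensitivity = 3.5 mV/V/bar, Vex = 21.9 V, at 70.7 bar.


Output = sensitivity * Vex * P.
Vout = 3.5 * 21.9 * 70.7
Vout = 76.65 * 70.7
Vout = 5419.15 mV

5419.15 mV


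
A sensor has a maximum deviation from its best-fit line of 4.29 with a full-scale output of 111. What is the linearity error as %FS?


Linearity error = (max deviation / full scale) * 100%.
Linearity = (4.29 / 111) * 100
Linearity = 3.865 %FS

3.865 %FS


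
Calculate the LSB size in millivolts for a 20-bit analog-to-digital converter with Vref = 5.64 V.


The resolution (LSB) of an ADC is Vref / 2^n.
LSB = 5.64 / 2^20
LSB = 5.64 / 1048576
LSB = 5.38e-06 V = 0.00537872 mV

0.00537872 mV


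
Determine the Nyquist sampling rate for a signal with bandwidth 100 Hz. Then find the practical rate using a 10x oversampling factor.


By Nyquist theorem, fs_min = 2 * fmax.
fs_min = 2 * 100 = 200 Hz
Practical rate = 10 * fs_min = 10 * 200 = 2000 Hz

fs_min = 200 Hz, fs_practical = 2000 Hz


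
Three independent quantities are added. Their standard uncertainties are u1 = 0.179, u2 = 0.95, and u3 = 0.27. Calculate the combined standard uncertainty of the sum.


For a sum of independent quantities, uc = sqrt(u1^2 + u2^2 + u3^2).
uc = sqrt(0.179^2 + 0.95^2 + 0.27^2)
uc = sqrt(0.032041 + 0.9025 + 0.0729)
uc = 1.0037

1.0037


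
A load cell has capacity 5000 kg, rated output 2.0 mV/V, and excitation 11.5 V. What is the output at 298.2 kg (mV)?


Vout = rated_output * Vex * (load / capacity).
Vout = 2.0 * 11.5 * (298.2 / 5000)
Vout = 2.0 * 11.5 * 0.05964
Vout = 1.372 mV

1.372 mV


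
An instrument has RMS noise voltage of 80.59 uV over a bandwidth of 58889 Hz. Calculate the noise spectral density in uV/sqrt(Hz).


Noise spectral density = Vrms / sqrt(BW).
NSD = 80.59 / sqrt(58889)
NSD = 80.59 / 242.6706
NSD = 0.3321 uV/sqrt(Hz)

0.3321 uV/sqrt(Hz)


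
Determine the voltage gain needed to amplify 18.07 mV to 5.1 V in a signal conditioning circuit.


Gain = Vout / Vin (converting to same units).
G = 5.1 V / 18.07 mV
G = 5100.0 mV / 18.07 mV
G = 282.24

282.24


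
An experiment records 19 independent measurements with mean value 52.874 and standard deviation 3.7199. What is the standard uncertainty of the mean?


The standard uncertainty for Type A evaluation is u = s / sqrt(n).
u = 3.7199 / sqrt(19)
u = 3.7199 / 4.3589
u = 0.8534

0.8534


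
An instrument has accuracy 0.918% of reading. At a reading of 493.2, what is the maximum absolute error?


Absolute error = (accuracy% / 100) * reading.
Error = (0.918 / 100) * 493.2
Error = 0.00918 * 493.2
Error = 4.5276

4.5276


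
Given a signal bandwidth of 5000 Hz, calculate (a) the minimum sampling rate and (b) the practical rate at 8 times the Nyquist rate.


By Nyquist theorem, fs_min = 2 * fmax.
fs_min = 2 * 5000 = 10000 Hz
Practical rate = 8 * fs_min = 8 * 10000 = 80000 Hz

fs_min = 10000 Hz, fs_practical = 80000 Hz


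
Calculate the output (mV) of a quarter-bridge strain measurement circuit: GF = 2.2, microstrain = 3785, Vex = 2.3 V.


Quarter bridge output: Vout = (GF * epsilon * Vex) / 4.
Vout = (2.2 * 3785e-6 * 2.3) / 4
Vout = 0.0191521 / 4 V
Vout = 0.00478802 V = 4.788 mV

4.788 mV


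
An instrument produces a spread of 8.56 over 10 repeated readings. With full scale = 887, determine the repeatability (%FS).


Repeatability = (spread / full scale) * 100%.
R = (8.56 / 887) * 100
R = 0.965 %FS

0.965 %FS


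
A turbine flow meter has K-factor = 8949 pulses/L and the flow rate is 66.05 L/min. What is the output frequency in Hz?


Frequency = K * Q / 60 (converting L/min to L/s).
f = 8949 * 66.05 / 60
f = 591081.45 / 60
f = 9851.36 Hz

9851.36 Hz


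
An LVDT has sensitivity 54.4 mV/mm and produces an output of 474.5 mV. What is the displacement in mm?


Displacement = Vout / sensitivity.
d = 474.5 / 54.4
d = 8.722 mm

8.722 mm


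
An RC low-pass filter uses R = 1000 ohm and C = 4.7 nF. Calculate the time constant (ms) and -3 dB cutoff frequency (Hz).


Time constant: tau = R * C.
tau = 1000 * 4.70e-09 = 4.7e-06 s
tau = 0.0047 ms
Cutoff frequency: fc = 1 / (2*pi*R*C).
fc = 1 / (2*pi*4.7e-06) = 33862.75 Hz

tau = 0.0047 ms, fc = 33862.75 Hz


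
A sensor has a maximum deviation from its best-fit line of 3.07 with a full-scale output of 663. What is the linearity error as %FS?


Linearity error = (max deviation / full scale) * 100%.
Linearity = (3.07 / 663) * 100
Linearity = 0.463 %FS

0.463 %FS


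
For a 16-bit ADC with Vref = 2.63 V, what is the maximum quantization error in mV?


The maximum quantization error is +/- LSB/2.
LSB = Vref / 2^n = 2.63 / 65536 = 4.013e-05 V
Max error = LSB / 2 = 4.013e-05 / 2 = 2.007e-05 V
Max error = 0.0201 mV

0.0201 mV


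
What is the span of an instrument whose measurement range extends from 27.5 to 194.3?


Span = upper range - lower range.
Span = 194.3 - (27.5)
Span = 166.8

166.8


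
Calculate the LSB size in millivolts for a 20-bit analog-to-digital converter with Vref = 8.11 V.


The resolution (LSB) of an ADC is Vref / 2^n.
LSB = 8.11 / 2^20
LSB = 8.11 / 1048576
LSB = 7.73e-06 V = 0.0077343 mV

0.0077343 mV


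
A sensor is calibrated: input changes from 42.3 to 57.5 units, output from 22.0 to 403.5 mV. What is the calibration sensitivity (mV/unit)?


Sensitivity = (y2 - y1) / (x2 - x1).
S = (403.5 - 22.0) / (57.5 - 42.3)
S = 381.5 / 15.2
S = 25.0987 mV/unit

25.0987 mV/unit


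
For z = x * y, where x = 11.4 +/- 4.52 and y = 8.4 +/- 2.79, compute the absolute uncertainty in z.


For a product z = x*y, the relative uncertainty is:
uz/z = sqrt((ux/x)^2 + (uy/y)^2)
Relative uncertainties: ux/x = 4.52/11.4 = 0.396491
uy/y = 2.79/8.4 = 0.332143
z = 11.4 * 8.4 = 95.8
uz = 95.8 * sqrt(0.396491^2 + 0.332143^2) = 49.53

49.53


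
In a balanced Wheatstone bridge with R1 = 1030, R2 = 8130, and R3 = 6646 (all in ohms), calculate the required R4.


At balance: R1*R4 = R2*R3, so R4 = R2*R3/R1.
R4 = 8130 * 6646 / 1030
R4 = 54031980 / 1030
R4 = 52458.23 ohm

52458.23 ohm


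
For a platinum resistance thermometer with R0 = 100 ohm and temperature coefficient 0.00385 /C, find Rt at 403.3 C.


The RTD equation: Rt = R0 * (1 + alpha * T).
Rt = 100 * (1 + 0.00385 * 403.3)
Rt = 100 * (1 + 1.552705)
Rt = 100 * 2.552705
Rt = 255.27 ohm

255.27 ohm


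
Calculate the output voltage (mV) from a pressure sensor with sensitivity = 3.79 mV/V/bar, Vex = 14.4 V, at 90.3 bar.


Output = sensitivity * Vex * P.
Vout = 3.79 * 14.4 * 90.3
Vout = 54.576 * 90.3
Vout = 4928.21 mV

4928.21 mV


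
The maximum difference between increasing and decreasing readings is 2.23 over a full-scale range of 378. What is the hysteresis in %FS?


Hysteresis = (max difference / full scale) * 100%.
H = (2.23 / 378) * 100
H = 0.59 %FS

0.59 %FS


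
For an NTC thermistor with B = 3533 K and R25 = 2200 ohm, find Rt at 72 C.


NTC thermistor equation: Rt = R25 * exp(B * (1/T - 1/T25)).
T in Kelvin: 345.15 K, T25 = 298.15 K
1/T - 1/T25 = 1/345.15 - 1/298.15 = -0.00045673
B * (1/T - 1/T25) = 3533 * -0.00045673 = -1.6136
Rt = 2200 * exp(-1.6136) = 438.2 ohm

438.2 ohm


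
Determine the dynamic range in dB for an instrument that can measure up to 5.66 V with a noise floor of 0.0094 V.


Dynamic range = 20 * log10(Vmax / Vnoise).
DR = 20 * log10(5.66 / 0.0094)
DR = 20 * log10(602.13)
DR = 55.59 dB

55.59 dB


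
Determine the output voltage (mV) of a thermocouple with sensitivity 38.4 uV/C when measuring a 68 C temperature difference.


The thermocouple output V = sensitivity * dT.
V = 38.4 uV/C * 68 C
V = 2611.2 uV
V = 2.611 mV

2.611 mV


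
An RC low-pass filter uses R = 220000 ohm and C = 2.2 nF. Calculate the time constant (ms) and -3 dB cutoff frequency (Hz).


Time constant: tau = R * C.
tau = 220000 * 2.20e-09 = 0.000484 s
tau = 0.484 ms
Cutoff frequency: fc = 1 / (2*pi*R*C).
fc = 1 / (2*pi*0.000484) = 328.83 Hz

tau = 0.484 ms, fc = 328.83 Hz


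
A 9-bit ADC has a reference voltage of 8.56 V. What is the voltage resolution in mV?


The resolution (LSB) of an ADC is Vref / 2^n.
LSB = 8.56 / 2^9
LSB = 8.56 / 512
LSB = 0.01671875 V = 16.71875 mV

16.71875 mV


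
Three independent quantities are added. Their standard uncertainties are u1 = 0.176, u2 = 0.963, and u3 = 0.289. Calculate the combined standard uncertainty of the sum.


For a sum of independent quantities, uc = sqrt(u1^2 + u2^2 + u3^2).
uc = sqrt(0.176^2 + 0.963^2 + 0.289^2)
uc = sqrt(0.030976 + 0.927369 + 0.083521)
uc = 1.0207

1.0207


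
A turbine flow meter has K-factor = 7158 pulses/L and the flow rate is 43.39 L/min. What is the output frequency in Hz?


Frequency = K * Q / 60 (converting L/min to L/s).
f = 7158 * 43.39 / 60
f = 310585.62 / 60
f = 5176.43 Hz

5176.43 Hz


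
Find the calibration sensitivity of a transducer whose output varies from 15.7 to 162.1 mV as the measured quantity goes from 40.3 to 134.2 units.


Sensitivity = (y2 - y1) / (x2 - x1).
S = (162.1 - 15.7) / (134.2 - 40.3)
S = 146.4 / 93.9
S = 1.5591 mV/unit

1.5591 mV/unit


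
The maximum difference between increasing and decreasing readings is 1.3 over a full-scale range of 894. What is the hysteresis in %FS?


Hysteresis = (max difference / full scale) * 100%.
H = (1.3 / 894) * 100
H = 0.145 %FS

0.145 %FS


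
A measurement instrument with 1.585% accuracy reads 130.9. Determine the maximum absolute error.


Absolute error = (accuracy% / 100) * reading.
Error = (1.585 / 100) * 130.9
Error = 0.01585 * 130.9
Error = 2.0748

2.0748


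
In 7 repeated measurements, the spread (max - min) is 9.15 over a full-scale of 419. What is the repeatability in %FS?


Repeatability = (spread / full scale) * 100%.
R = (9.15 / 419) * 100
R = 2.184 %FS

2.184 %FS


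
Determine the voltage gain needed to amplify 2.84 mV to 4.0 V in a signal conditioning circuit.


Gain = Vout / Vin (converting to same units).
G = 4.0 V / 2.84 mV
G = 4000.0 mV / 2.84 mV
G = 1408.45

1408.45


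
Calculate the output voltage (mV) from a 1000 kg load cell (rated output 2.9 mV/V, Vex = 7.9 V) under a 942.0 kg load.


Vout = rated_output * Vex * (load / capacity).
Vout = 2.9 * 7.9 * (942.0 / 1000)
Vout = 2.9 * 7.9 * 0.942
Vout = 21.581 mV

21.581 mV


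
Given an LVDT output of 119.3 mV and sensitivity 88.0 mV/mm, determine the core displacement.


Displacement = Vout / sensitivity.
d = 119.3 / 88.0
d = 1.356 mm

1.356 mm


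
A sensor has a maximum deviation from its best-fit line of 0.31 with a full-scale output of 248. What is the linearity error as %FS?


Linearity error = (max deviation / full scale) * 100%.
Linearity = (0.31 / 248) * 100
Linearity = 0.125 %FS

0.125 %FS


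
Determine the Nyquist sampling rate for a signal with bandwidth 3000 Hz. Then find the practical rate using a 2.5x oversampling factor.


By Nyquist theorem, fs_min = 2 * fmax.
fs_min = 2 * 3000 = 6000 Hz
Practical rate = 2.5 * fs_min = 2.5 * 6000 = 15000 Hz

fs_min = 6000 Hz, fs_practical = 15000 Hz


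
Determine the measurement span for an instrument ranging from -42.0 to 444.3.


Span = upper range - lower range.
Span = 444.3 - (-42.0)
Span = 486.3

486.3


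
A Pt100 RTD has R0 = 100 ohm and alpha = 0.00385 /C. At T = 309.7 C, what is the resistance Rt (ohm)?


The RTD equation: Rt = R0 * (1 + alpha * T).
Rt = 100 * (1 + 0.00385 * 309.7)
Rt = 100 * (1 + 1.192345)
Rt = 100 * 2.192345
Rt = 219.234 ohm

219.234 ohm


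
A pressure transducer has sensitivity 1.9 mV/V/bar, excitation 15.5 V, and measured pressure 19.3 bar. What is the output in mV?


Output = sensitivity * Vex * P.
Vout = 1.9 * 15.5 * 19.3
Vout = 29.45 * 19.3
Vout = 568.38 mV

568.38 mV


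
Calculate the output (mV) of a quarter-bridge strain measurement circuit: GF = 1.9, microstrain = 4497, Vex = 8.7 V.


Quarter bridge output: Vout = (GF * epsilon * Vex) / 4.
Vout = (1.9 * 4497e-6 * 8.7) / 4
Vout = 0.07433541 / 4 V
Vout = 0.01858385 V = 18.5839 mV

18.5839 mV


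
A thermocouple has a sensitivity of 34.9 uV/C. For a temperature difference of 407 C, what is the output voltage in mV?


The thermocouple output V = sensitivity * dT.
V = 34.9 uV/C * 407 C
V = 14204.3 uV
V = 14.204 mV

14.204 mV


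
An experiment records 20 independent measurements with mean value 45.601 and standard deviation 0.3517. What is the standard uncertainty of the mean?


The standard uncertainty for Type A evaluation is u = s / sqrt(n).
u = 0.3517 / sqrt(20)
u = 0.3517 / 4.4721
u = 0.0786

0.0786


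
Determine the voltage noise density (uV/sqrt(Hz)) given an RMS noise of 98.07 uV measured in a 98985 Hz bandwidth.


Noise spectral density = Vrms / sqrt(BW).
NSD = 98.07 / sqrt(98985)
NSD = 98.07 / 314.6188
NSD = 0.3117 uV/sqrt(Hz)

0.3117 uV/sqrt(Hz)


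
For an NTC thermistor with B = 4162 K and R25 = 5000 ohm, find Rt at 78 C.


NTC thermistor equation: Rt = R25 * exp(B * (1/T - 1/T25)).
T in Kelvin: 351.15 K, T25 = 298.15 K
1/T - 1/T25 = 1/351.15 - 1/298.15 = -0.00050623
B * (1/T - 1/T25) = 4162 * -0.00050623 = -2.1069
Rt = 5000 * exp(-2.1069) = 608.1 ohm

608.1 ohm


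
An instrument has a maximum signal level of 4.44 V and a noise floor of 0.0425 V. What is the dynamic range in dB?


Dynamic range = 20 * log10(Vmax / Vnoise).
DR = 20 * log10(4.44 / 0.0425)
DR = 20 * log10(104.47)
DR = 40.38 dB

40.38 dB


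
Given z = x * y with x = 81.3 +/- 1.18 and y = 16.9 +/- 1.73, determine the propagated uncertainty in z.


For a product z = x*y, the relative uncertainty is:
uz/z = sqrt((ux/x)^2 + (uy/y)^2)
Relative uncertainties: ux/x = 1.18/81.3 = 0.014514
uy/y = 1.73/16.9 = 0.102367
z = 81.3 * 16.9 = 1374.0
uz = 1374.0 * sqrt(0.014514^2 + 0.102367^2) = 142.056

142.056


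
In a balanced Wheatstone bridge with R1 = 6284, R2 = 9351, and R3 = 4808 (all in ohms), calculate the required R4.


At balance: R1*R4 = R2*R3, so R4 = R2*R3/R1.
R4 = 9351 * 4808 / 6284
R4 = 44959608 / 6284
R4 = 7154.62 ohm

7154.62 ohm


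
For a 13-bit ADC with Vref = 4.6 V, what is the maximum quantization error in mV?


The maximum quantization error is +/- LSB/2.
LSB = Vref / 2^n = 4.6 / 8192 = 0.00056152 V
Max error = LSB / 2 = 0.00056152 / 2 = 0.00028076 V
Max error = 0.2808 mV

0.2808 mV


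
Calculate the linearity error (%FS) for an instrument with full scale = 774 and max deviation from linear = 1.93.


Linearity error = (max deviation / full scale) * 100%.
Linearity = (1.93 / 774) * 100
Linearity = 0.249 %FS

0.249 %FS


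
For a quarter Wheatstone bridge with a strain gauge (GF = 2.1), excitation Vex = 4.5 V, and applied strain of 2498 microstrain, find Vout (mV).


Quarter bridge output: Vout = (GF * epsilon * Vex) / 4.
Vout = (2.1 * 2498e-6 * 4.5) / 4
Vout = 0.0236061 / 4 V
Vout = 0.00590153 V = 5.9015 mV

5.9015 mV


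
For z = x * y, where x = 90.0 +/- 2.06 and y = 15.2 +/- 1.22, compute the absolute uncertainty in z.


For a product z = x*y, the relative uncertainty is:
uz/z = sqrt((ux/x)^2 + (uy/y)^2)
Relative uncertainties: ux/x = 2.06/90.0 = 0.022889
uy/y = 1.22/15.2 = 0.080263
z = 90.0 * 15.2 = 1368.0
uz = 1368.0 * sqrt(0.022889^2 + 0.080263^2) = 114.177

114.177


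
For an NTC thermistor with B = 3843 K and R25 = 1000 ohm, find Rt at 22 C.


NTC thermistor equation: Rt = R25 * exp(B * (1/T - 1/T25)).
T in Kelvin: 295.15 K, T25 = 298.15 K
1/T - 1/T25 = 1/295.15 - 1/298.15 = 3.409e-05
B * (1/T - 1/T25) = 3843 * 3.409e-05 = 0.131
Rt = 1000 * exp(0.131) = 1140.0 ohm

1140.0 ohm


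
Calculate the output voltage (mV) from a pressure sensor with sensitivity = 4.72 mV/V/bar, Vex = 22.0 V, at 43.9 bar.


Output = sensitivity * Vex * P.
Vout = 4.72 * 22.0 * 43.9
Vout = 103.84 * 43.9
Vout = 4558.58 mV

4558.58 mV


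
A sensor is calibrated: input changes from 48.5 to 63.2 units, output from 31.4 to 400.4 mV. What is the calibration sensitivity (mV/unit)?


Sensitivity = (y2 - y1) / (x2 - x1).
S = (400.4 - 31.4) / (63.2 - 48.5)
S = 369.0 / 14.7
S = 25.102 mV/unit

25.102 mV/unit


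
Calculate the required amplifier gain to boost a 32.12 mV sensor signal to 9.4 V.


Gain = Vout / Vin (converting to same units).
G = 9.4 V / 32.12 mV
G = 9400.0 mV / 32.12 mV
G = 292.65

292.65


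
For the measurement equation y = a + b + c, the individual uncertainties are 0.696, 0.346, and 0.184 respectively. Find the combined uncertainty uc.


For a sum of independent quantities, uc = sqrt(u1^2 + u2^2 + u3^2).
uc = sqrt(0.696^2 + 0.346^2 + 0.184^2)
uc = sqrt(0.484416 + 0.119716 + 0.033856)
uc = 0.7987

0.7987


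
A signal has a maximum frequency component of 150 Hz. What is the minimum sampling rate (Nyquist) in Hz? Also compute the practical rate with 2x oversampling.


By Nyquist theorem, fs_min = 2 * fmax.
fs_min = 2 * 150 = 300 Hz
Practical rate = 2 * fs_min = 2 * 300 = 600 Hz

fs_min = 300 Hz, fs_practical = 600 Hz


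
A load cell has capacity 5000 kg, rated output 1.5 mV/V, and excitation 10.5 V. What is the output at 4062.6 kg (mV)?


Vout = rated_output * Vex * (load / capacity).
Vout = 1.5 * 10.5 * (4062.6 / 5000)
Vout = 1.5 * 10.5 * 0.81252
Vout = 12.797 mV

12.797 mV


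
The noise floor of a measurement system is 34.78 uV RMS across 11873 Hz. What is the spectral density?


Noise spectral density = Vrms / sqrt(BW).
NSD = 34.78 / sqrt(11873)
NSD = 34.78 / 108.9633
NSD = 0.3192 uV/sqrt(Hz)

0.3192 uV/sqrt(Hz)


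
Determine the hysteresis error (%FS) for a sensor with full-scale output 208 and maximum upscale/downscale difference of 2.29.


Hysteresis = (max difference / full scale) * 100%.
H = (2.29 / 208) * 100
H = 1.101 %FS

1.101 %FS


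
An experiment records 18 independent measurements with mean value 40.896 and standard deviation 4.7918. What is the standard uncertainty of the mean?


The standard uncertainty for Type A evaluation is u = s / sqrt(n).
u = 4.7918 / sqrt(18)
u = 4.7918 / 4.2426
u = 1.1294

1.1294


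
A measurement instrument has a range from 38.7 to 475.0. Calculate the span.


Span = upper range - lower range.
Span = 475.0 - (38.7)
Span = 436.3

436.3


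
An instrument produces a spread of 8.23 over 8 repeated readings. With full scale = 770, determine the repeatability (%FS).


Repeatability = (spread / full scale) * 100%.
R = (8.23 / 770) * 100
R = 1.069 %FS

1.069 %FS


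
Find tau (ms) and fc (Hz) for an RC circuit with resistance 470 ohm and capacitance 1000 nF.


Time constant: tau = R * C.
tau = 470 * 1.00e-06 = 0.00047 s
tau = 0.47 ms
Cutoff frequency: fc = 1 / (2*pi*R*C).
fc = 1 / (2*pi*0.00047) = 338.63 Hz

tau = 0.47 ms, fc = 338.63 Hz


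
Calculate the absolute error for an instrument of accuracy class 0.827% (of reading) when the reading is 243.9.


Absolute error = (accuracy% / 100) * reading.
Error = (0.827 / 100) * 243.9
Error = 0.00827 * 243.9
Error = 2.0171

2.0171


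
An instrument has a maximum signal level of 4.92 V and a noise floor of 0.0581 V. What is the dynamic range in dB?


Dynamic range = 20 * log10(Vmax / Vnoise).
DR = 20 * log10(4.92 / 0.0581)
DR = 20 * log10(84.68)
DR = 38.56 dB

38.56 dB


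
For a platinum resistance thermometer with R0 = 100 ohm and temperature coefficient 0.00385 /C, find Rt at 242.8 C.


The RTD equation: Rt = R0 * (1 + alpha * T).
Rt = 100 * (1 + 0.00385 * 242.8)
Rt = 100 * (1 + 0.93478)
Rt = 100 * 1.93478
Rt = 193.478 ohm

193.478 ohm


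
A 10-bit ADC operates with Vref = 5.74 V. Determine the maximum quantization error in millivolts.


The maximum quantization error is +/- LSB/2.
LSB = Vref / 2^n = 5.74 / 1024 = 0.00560547 V
Max error = LSB / 2 = 0.00560547 / 2 = 0.00280273 V
Max error = 2.8027 mV

2.8027 mV


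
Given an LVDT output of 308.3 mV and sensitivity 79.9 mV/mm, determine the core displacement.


Displacement = Vout / sensitivity.
d = 308.3 / 79.9
d = 3.859 mm

3.859 mm


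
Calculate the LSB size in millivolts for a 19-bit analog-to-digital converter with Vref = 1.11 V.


The resolution (LSB) of an ADC is Vref / 2^n.
LSB = 1.11 / 2^19
LSB = 1.11 / 524288
LSB = 2.12e-06 V = 0.00211716 mV

0.00211716 mV


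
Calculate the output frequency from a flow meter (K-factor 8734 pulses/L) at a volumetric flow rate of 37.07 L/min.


Frequency = K * Q / 60 (converting L/min to L/s).
f = 8734 * 37.07 / 60
f = 323769.38 / 60
f = 5396.16 Hz

5396.16 Hz


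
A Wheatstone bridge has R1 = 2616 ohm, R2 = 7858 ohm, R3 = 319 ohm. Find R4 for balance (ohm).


At balance: R1*R4 = R2*R3, so R4 = R2*R3/R1.
R4 = 7858 * 319 / 2616
R4 = 2506702 / 2616
R4 = 958.22 ohm

958.22 ohm


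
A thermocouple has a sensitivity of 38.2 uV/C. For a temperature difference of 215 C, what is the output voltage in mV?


The thermocouple output V = sensitivity * dT.
V = 38.2 uV/C * 215 C
V = 8213.0 uV
V = 8.213 mV

8.213 mV


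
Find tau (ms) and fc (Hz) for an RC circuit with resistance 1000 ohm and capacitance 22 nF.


Time constant: tau = R * C.
tau = 1000 * 2.20e-08 = 2.2e-05 s
tau = 0.022 ms
Cutoff frequency: fc = 1 / (2*pi*R*C).
fc = 1 / (2*pi*2.2e-05) = 7234.32 Hz

tau = 0.022 ms, fc = 7234.32 Hz


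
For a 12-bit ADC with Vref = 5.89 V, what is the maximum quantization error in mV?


The maximum quantization error is +/- LSB/2.
LSB = Vref / 2^n = 5.89 / 4096 = 0.00143799 V
Max error = LSB / 2 = 0.00143799 / 2 = 0.00071899 V
Max error = 0.719 mV

0.719 mV


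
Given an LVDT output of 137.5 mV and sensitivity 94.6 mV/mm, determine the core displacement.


Displacement = Vout / sensitivity.
d = 137.5 / 94.6
d = 1.453 mm

1.453 mm


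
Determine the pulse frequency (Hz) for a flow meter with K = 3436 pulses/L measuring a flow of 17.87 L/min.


Frequency = K * Q / 60 (converting L/min to L/s).
f = 3436 * 17.87 / 60
f = 61401.32 / 60
f = 1023.36 Hz

1023.36 Hz


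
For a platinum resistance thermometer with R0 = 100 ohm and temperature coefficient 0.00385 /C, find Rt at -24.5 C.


The RTD equation: Rt = R0 * (1 + alpha * T).
Rt = 100 * (1 + 0.00385 * -24.5)
Rt = 100 * (1 + -0.094325)
Rt = 100 * 0.905675
Rt = 90.567 ohm

90.567 ohm


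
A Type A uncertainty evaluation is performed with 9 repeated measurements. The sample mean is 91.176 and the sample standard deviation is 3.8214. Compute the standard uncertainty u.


The standard uncertainty for Type A evaluation is u = s / sqrt(n).
u = 3.8214 / sqrt(9)
u = 3.8214 / 3.0
u = 1.2738

1.2738


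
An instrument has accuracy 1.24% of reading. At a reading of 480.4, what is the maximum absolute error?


Absolute error = (accuracy% / 100) * reading.
Error = (1.24 / 100) * 480.4
Error = 0.0124 * 480.4
Error = 5.957

5.957


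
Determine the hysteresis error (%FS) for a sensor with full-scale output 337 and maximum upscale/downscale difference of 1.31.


Hysteresis = (max difference / full scale) * 100%.
H = (1.31 / 337) * 100
H = 0.389 %FS

0.389 %FS


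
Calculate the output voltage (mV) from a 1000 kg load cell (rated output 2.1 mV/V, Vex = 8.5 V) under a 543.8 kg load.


Vout = rated_output * Vex * (load / capacity).
Vout = 2.1 * 8.5 * (543.8 / 1000)
Vout = 2.1 * 8.5 * 0.5438
Vout = 9.707 mV

9.707 mV


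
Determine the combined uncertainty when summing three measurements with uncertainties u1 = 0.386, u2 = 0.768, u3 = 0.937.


For a sum of independent quantities, uc = sqrt(u1^2 + u2^2 + u3^2).
uc = sqrt(0.386^2 + 0.768^2 + 0.937^2)
uc = sqrt(0.148996 + 0.589824 + 0.877969)
uc = 1.2715

1.2715


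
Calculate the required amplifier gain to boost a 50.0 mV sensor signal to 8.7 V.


Gain = Vout / Vin (converting to same units).
G = 8.7 V / 50.0 mV
G = 8700.0 mV / 50.0 mV
G = 174.0

174.0


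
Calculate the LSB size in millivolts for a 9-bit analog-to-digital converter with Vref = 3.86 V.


The resolution (LSB) of an ADC is Vref / 2^n.
LSB = 3.86 / 2^9
LSB = 3.86 / 512
LSB = 0.00753906 V = 7.5390625 mV

7.5390625 mV


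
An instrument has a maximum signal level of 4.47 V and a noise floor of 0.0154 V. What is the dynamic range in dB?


Dynamic range = 20 * log10(Vmax / Vnoise).
DR = 20 * log10(4.47 / 0.0154)
DR = 20 * log10(290.26)
DR = 49.26 dB

49.26 dB


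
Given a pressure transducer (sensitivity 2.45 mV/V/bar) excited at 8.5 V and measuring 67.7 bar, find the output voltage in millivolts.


Output = sensitivity * Vex * P.
Vout = 2.45 * 8.5 * 67.7
Vout = 20.825 * 67.7
Vout = 1409.85 mV

1409.85 mV


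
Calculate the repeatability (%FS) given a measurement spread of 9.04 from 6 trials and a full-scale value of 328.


Repeatability = (spread / full scale) * 100%.
R = (9.04 / 328) * 100
R = 2.756 %FS

2.756 %FS


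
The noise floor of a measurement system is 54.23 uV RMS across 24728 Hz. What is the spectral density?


Noise spectral density = Vrms / sqrt(BW).
NSD = 54.23 / sqrt(24728)
NSD = 54.23 / 157.2514
NSD = 0.3449 uV/sqrt(Hz)

0.3449 uV/sqrt(Hz)


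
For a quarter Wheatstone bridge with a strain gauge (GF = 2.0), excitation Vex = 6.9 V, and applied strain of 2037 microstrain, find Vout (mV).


Quarter bridge output: Vout = (GF * epsilon * Vex) / 4.
Vout = (2.0 * 2037e-6 * 6.9) / 4
Vout = 0.0281106 / 4 V
Vout = 0.00702765 V = 7.0276 mV

7.0276 mV


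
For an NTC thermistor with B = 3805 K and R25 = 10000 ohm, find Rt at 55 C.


NTC thermistor equation: Rt = R25 * exp(B * (1/T - 1/T25)).
T in Kelvin: 328.15 K, T25 = 298.15 K
1/T - 1/T25 = 1/328.15 - 1/298.15 = -0.00030663
B * (1/T - 1/T25) = 3805 * -0.00030663 = -1.1667
Rt = 10000 * exp(-1.1667) = 3113.8 ohm

3113.8 ohm


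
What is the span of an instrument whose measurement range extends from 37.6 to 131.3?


Span = upper range - lower range.
Span = 131.3 - (37.6)
Span = 93.7

93.7


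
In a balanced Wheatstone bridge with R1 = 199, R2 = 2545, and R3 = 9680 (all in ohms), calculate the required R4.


At balance: R1*R4 = R2*R3, so R4 = R2*R3/R1.
R4 = 2545 * 9680 / 199
R4 = 24635600 / 199
R4 = 123796.98 ohm

123796.98 ohm


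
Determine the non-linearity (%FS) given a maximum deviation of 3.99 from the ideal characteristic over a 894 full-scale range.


Linearity error = (max deviation / full scale) * 100%.
Linearity = (3.99 / 894) * 100
Linearity = 0.446 %FS

0.446 %FS


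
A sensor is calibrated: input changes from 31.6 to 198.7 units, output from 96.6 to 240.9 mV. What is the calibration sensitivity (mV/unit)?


Sensitivity = (y2 - y1) / (x2 - x1).
S = (240.9 - 96.6) / (198.7 - 31.6)
S = 144.3 / 167.1
S = 0.8636 mV/unit

0.8636 mV/unit


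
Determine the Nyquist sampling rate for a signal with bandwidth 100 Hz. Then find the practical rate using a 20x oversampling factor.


By Nyquist theorem, fs_min = 2 * fmax.
fs_min = 2 * 100 = 200 Hz
Practical rate = 20 * fs_min = 20 * 200 = 4000 Hz

fs_min = 200 Hz, fs_practical = 4000 Hz


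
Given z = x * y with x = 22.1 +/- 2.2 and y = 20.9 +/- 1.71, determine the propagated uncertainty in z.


For a product z = x*y, the relative uncertainty is:
uz/z = sqrt((ux/x)^2 + (uy/y)^2)
Relative uncertainties: ux/x = 2.2/22.1 = 0.099548
uy/y = 1.71/20.9 = 0.081818
z = 22.1 * 20.9 = 461.9
uz = 461.9 * sqrt(0.099548^2 + 0.081818^2) = 59.517

59.517


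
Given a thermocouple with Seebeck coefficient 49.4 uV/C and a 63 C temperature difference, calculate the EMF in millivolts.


The thermocouple output V = sensitivity * dT.
V = 49.4 uV/C * 63 C
V = 3112.2 uV
V = 3.112 mV

3.112 mV


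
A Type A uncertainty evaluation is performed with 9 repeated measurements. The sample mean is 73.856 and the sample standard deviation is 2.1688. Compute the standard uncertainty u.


The standard uncertainty for Type A evaluation is u = s / sqrt(n).
u = 2.1688 / sqrt(9)
u = 2.1688 / 3.0
u = 0.7229

0.7229


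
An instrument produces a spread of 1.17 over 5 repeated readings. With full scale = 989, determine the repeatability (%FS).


Repeatability = (spread / full scale) * 100%.
R = (1.17 / 989) * 100
R = 0.118 %FS

0.118 %FS


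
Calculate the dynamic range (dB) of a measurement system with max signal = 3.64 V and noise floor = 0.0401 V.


Dynamic range = 20 * log10(Vmax / Vnoise).
DR = 20 * log10(3.64 / 0.0401)
DR = 20 * log10(90.77)
DR = 39.16 dB

39.16 dB


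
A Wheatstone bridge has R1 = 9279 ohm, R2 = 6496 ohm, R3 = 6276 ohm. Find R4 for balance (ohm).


At balance: R1*R4 = R2*R3, so R4 = R2*R3/R1.
R4 = 6496 * 6276 / 9279
R4 = 40768896 / 9279
R4 = 4393.67 ohm

4393.67 ohm


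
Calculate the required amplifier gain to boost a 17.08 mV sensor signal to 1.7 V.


Gain = Vout / Vin (converting to same units).
G = 1.7 V / 17.08 mV
G = 1700.0 mV / 17.08 mV
G = 99.53

99.53


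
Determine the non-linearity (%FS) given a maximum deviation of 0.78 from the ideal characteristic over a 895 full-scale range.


Linearity error = (max deviation / full scale) * 100%.
Linearity = (0.78 / 895) * 100
Linearity = 0.087 %FS

0.087 %FS


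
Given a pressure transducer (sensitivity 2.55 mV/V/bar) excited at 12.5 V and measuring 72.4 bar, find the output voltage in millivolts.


Output = sensitivity * Vex * P.
Vout = 2.55 * 12.5 * 72.4
Vout = 31.875 * 72.4
Vout = 2307.75 mV

2307.75 mV


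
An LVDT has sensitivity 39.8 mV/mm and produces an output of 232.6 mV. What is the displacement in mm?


Displacement = Vout / sensitivity.
d = 232.6 / 39.8
d = 5.844 mm

5.844 mm


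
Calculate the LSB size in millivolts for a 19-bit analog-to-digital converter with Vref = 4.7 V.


The resolution (LSB) of an ADC is Vref / 2^n.
LSB = 4.7 / 2^19
LSB = 4.7 / 524288
LSB = 8.96e-06 V = 0.00896454 mV

0.00896454 mV


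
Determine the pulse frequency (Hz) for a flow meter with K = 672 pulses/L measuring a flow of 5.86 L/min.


Frequency = K * Q / 60 (converting L/min to L/s).
f = 672 * 5.86 / 60
f = 3937.92 / 60
f = 65.63 Hz

65.63 Hz


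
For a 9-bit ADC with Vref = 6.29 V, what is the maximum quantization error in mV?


The maximum quantization error is +/- LSB/2.
LSB = Vref / 2^n = 6.29 / 512 = 0.01228516 V
Max error = LSB / 2 = 0.01228516 / 2 = 0.00614258 V
Max error = 6.1426 mV

6.1426 mV


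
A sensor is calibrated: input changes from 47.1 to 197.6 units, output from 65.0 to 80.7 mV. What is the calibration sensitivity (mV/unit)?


Sensitivity = (y2 - y1) / (x2 - x1).
S = (80.7 - 65.0) / (197.6 - 47.1)
S = 15.7 / 150.5
S = 0.1043 mV/unit

0.1043 mV/unit


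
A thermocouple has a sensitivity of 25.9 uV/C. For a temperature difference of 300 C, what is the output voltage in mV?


The thermocouple output V = sensitivity * dT.
V = 25.9 uV/C * 300 C
V = 7770.0 uV
V = 7.77 mV

7.77 mV


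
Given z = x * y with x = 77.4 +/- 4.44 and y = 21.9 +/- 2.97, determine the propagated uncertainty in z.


For a product z = x*y, the relative uncertainty is:
uz/z = sqrt((ux/x)^2 + (uy/y)^2)
Relative uncertainties: ux/x = 4.44/77.4 = 0.057364
uy/y = 2.97/21.9 = 0.135616
z = 77.4 * 21.9 = 1695.1
uz = 1695.1 * sqrt(0.057364^2 + 0.135616^2) = 249.597

249.597


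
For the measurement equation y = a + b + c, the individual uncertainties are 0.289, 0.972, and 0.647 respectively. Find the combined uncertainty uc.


For a sum of independent quantities, uc = sqrt(u1^2 + u2^2 + u3^2).
uc = sqrt(0.289^2 + 0.972^2 + 0.647^2)
uc = sqrt(0.083521 + 0.944784 + 0.418609)
uc = 1.2029

1.2029


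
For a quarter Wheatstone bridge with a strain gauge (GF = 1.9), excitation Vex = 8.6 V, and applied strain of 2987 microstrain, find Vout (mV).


Quarter bridge output: Vout = (GF * epsilon * Vex) / 4.
Vout = (1.9 * 2987e-6 * 8.6) / 4
Vout = 0.04880758 / 4 V
Vout = 0.0122019 V = 12.2019 mV

12.2019 mV


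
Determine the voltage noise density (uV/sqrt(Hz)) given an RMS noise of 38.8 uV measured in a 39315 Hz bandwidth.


Noise spectral density = Vrms / sqrt(BW).
NSD = 38.8 / sqrt(39315)
NSD = 38.8 / 198.2801
NSD = 0.1957 uV/sqrt(Hz)

0.1957 uV/sqrt(Hz)


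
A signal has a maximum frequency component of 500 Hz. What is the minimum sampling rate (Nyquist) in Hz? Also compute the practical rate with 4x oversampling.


By Nyquist theorem, fs_min = 2 * fmax.
fs_min = 2 * 500 = 1000 Hz
Practical rate = 4 * fs_min = 4 * 1000 = 4000 Hz

fs_min = 1000 Hz, fs_practical = 4000 Hz


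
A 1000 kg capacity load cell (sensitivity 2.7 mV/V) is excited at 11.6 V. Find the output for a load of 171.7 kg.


Vout = rated_output * Vex * (load / capacity).
Vout = 2.7 * 11.6 * (171.7 / 1000)
Vout = 2.7 * 11.6 * 0.1717
Vout = 5.378 mV

5.378 mV


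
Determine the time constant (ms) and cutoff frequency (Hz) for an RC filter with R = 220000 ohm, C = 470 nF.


Time constant: tau = R * C.
tau = 220000 * 4.70e-07 = 0.1034 s
tau = 103.4 ms
Cutoff frequency: fc = 1 / (2*pi*R*C).
fc = 1 / (2*pi*0.1034) = 1.54 Hz

tau = 103.4 ms, fc = 1.54 Hz


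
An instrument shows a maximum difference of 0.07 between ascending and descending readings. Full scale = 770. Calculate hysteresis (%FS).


Hysteresis = (max difference / full scale) * 100%.
H = (0.07 / 770) * 100
H = 0.009 %FS

0.009 %FS


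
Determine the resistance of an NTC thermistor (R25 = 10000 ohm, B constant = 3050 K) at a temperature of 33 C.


NTC thermistor equation: Rt = R25 * exp(B * (1/T - 1/T25)).
T in Kelvin: 306.15 K, T25 = 298.15 K
1/T - 1/T25 = 1/306.15 - 1/298.15 = -8.764e-05
B * (1/T - 1/T25) = 3050 * -8.764e-05 = -0.2673
Rt = 10000 * exp(-0.2673) = 7654.3 ohm

7654.3 ohm


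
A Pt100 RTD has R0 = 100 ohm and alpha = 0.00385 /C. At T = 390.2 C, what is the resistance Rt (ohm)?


The RTD equation: Rt = R0 * (1 + alpha * T).
Rt = 100 * (1 + 0.00385 * 390.2)
Rt = 100 * (1 + 1.50227)
Rt = 100 * 2.50227
Rt = 250.227 ohm

250.227 ohm


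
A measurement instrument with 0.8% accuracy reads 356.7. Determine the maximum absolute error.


Absolute error = (accuracy% / 100) * reading.
Error = (0.8 / 100) * 356.7
Error = 0.008 * 356.7
Error = 2.8536

2.8536


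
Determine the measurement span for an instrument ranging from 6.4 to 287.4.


Span = upper range - lower range.
Span = 287.4 - (6.4)
Span = 281.0

281.0


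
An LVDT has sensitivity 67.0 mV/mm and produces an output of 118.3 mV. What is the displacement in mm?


Displacement = Vout / sensitivity.
d = 118.3 / 67.0
d = 1.766 mm

1.766 mm


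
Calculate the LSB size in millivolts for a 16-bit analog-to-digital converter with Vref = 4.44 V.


The resolution (LSB) of an ADC is Vref / 2^n.
LSB = 4.44 / 2^16
LSB = 4.44 / 65536
LSB = 6.775e-05 V = 0.06774902 mV

0.06774902 mV


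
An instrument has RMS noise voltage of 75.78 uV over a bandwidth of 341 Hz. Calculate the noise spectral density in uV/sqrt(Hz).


Noise spectral density = Vrms / sqrt(BW).
NSD = 75.78 / sqrt(341)
NSD = 75.78 / 18.4662
NSD = 4.1037 uV/sqrt(Hz)

4.1037 uV/sqrt(Hz)


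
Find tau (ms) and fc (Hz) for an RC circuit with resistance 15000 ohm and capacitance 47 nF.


Time constant: tau = R * C.
tau = 15000 * 4.70e-08 = 0.000705 s
tau = 0.705 ms
Cutoff frequency: fc = 1 / (2*pi*R*C).
fc = 1 / (2*pi*0.000705) = 225.75 Hz

tau = 0.705 ms, fc = 225.75 Hz


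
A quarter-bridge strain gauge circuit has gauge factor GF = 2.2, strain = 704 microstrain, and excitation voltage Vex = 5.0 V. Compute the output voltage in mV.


Quarter bridge output: Vout = (GF * epsilon * Vex) / 4.
Vout = (2.2 * 704e-6 * 5.0) / 4
Vout = 0.007744 / 4 V
Vout = 0.001936 V = 1.936 mV

1.936 mV


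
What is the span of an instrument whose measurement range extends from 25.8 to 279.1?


Span = upper range - lower range.
Span = 279.1 - (25.8)
Span = 253.3

253.3


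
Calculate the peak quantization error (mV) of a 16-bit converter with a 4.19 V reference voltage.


The maximum quantization error is +/- LSB/2.
LSB = Vref / 2^n = 4.19 / 65536 = 6.393e-05 V
Max error = LSB / 2 = 6.393e-05 / 2 = 3.197e-05 V
Max error = 0.032 mV

0.032 mV


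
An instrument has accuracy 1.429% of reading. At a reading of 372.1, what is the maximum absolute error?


Absolute error = (accuracy% / 100) * reading.
Error = (1.429 / 100) * 372.1
Error = 0.01429 * 372.1
Error = 5.3173

5.3173


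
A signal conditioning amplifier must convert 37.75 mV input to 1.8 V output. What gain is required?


Gain = Vout / Vin (converting to same units).
G = 1.8 V / 37.75 mV
G = 1800.0 mV / 37.75 mV
G = 47.68

47.68


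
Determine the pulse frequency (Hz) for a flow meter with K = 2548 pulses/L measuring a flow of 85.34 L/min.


Frequency = K * Q / 60 (converting L/min to L/s).
f = 2548 * 85.34 / 60
f = 217446.32 / 60
f = 3624.11 Hz

3624.11 Hz


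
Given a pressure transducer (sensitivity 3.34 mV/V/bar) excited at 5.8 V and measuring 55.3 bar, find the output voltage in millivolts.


Output = sensitivity * Vex * P.
Vout = 3.34 * 5.8 * 55.3
Vout = 19.372 * 55.3
Vout = 1071.27 mV

1071.27 mV
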